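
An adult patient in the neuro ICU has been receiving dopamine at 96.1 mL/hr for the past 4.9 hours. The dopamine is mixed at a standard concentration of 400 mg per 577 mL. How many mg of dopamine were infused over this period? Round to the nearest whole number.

326 mg

Concentration = 400 mg ÷ 577 mL = 0.6932409 mg/mL = 693.2409 mcg/mL
Drug rate = 96.1 mL/hr × 693.2409 mcg/mL = 66620.45 mcg/hr
Total = 66620.45 mcg/hr × 4.9 hr = 326440.2 mcg = 326.4402 mg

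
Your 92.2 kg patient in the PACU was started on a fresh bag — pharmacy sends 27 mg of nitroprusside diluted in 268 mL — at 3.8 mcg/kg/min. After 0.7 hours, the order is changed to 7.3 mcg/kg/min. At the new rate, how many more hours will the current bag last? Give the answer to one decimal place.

Initial rate:
Dose = 3.8 mcg/kg/min × 92.2 kg = 350.36 mcg/min
350.36 mcg/min × 60 min/hr = 21021.6 mcg/hr
Concentration = 27 mg ÷ 268 mL = 0.1007463 mg/mL = 100.7463 mcg/mL
Rate = 21021.6 mcg/hr ÷ 100.7463 mcg/mL = 208.6588 mL/hr
Volume infused so far = 208.6588 mL/hr × 0.7 hr = 146.0612 mL
Volume remaining = 268 − 146.0612 = 121.9388 mL
New rate:
Dose = 7.3 mcg/kg/min × 92.2 kg = 673.06 mcg/min
673.06 mcg/min × 60 min/hr = 40383.6 mcg/hr
Rate = 40383.6 mcg/hr ÷ 100.7463 mcg/mL = 400.8446 mL/hr
Time remaining = 121.9388 mL ÷ 400.8446 mL/hr = 0.3042047 hr

0.3 hours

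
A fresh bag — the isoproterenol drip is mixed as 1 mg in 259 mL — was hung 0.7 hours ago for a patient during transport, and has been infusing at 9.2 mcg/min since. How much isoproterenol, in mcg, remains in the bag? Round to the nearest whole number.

9.2 mcg/min × 60 min/hr = 552 mcg/hr
Concentration = 1 mg ÷ 259 mL = 0.003861004 mg/mL = 3.861004 mcg/mL
Rate = 552 mcg/hr ÷ 3.861004 mcg/mL = 142.968 mL/hr
Volume infused = 142.968 mL/hr × 0.7 hr = 100.0776 mL
Volume remaining = 259 − 100.0776 = 158.9224 mL
Drug remaining = 158.9224 mL × 3.861004 mcg/mL = 613.6 mcg

614 mcg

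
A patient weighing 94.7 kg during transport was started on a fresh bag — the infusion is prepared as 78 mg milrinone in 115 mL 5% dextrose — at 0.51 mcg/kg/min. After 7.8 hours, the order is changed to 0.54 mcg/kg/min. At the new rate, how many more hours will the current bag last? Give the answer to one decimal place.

Initial rate:
Dose = 0.51 mcg/kg/min × 94.7 kg = 48.297 mcg/min
48.297 mcg/min × 60 min/hr = 2897.82 mcg/hr
Concentration = 78 mg ÷ 115 mL = 0.6782609 mg/mL = 678.2609 mcg/mL
Rate = 2897.82 mcg/hr ÷ 678.2609 mcg/mL = 4.272427 mL/hr
Volume infused so far = 4.272427 mL/hr × 7.8 hr = 33.32493 mL
Volume remaining = 115 − 33.32493 = 81.67507 mL
New rate:
Dose = 0.54 mcg/kg/min × 94.7 kg = 51.138 mcg/min
51.138 mcg/min × 60 min/hr = 3068.28 mcg/hr
Rate = 3068.28 mcg/hr ÷ 678.2609 mcg/mL = 4.523746 mL/hr
Time remaining = 81.67507 mL ÷ 4.523746 mL/hr = 18.05474 hr

18.1 hours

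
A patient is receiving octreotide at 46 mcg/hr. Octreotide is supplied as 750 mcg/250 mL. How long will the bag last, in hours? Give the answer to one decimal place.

16.3 hours

Concentration = 750 mcg ÷ 250 mL = 3 mcg/mL
Rate = 46 mcg/hr ÷ 3 mcg/mL = 15.33333 mL/hr
Duration = 250 mL ÷ 15.33333 mL/hr = 16.30435 hr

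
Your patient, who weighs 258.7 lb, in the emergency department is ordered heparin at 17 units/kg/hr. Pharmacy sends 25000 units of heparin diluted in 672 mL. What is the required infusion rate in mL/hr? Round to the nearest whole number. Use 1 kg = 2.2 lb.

54 mL/hr

Weight = 258.7 lb ÷ 2.2 lb/kg = 117.5909 kg
Dose = 17 units/kg/hr × 117.5909 kg = 1999.045 units/hr
Concentration = 25000 units ÷ 672 mL = 37.20238 units/mL
Rate = 1999.045 units/hr ÷ 37.20238 units/mL = 53.73434 mL/hr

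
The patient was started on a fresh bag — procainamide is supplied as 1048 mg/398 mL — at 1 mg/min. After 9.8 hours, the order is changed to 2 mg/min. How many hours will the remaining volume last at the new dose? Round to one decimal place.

Initial rate:
1 mg/min × 60 min/hr = 60 mg/hr
Concentration = 1048 mg ÷ 398 mL = 2.633166 mg/mL
Rate = 60 mg/hr ÷ 2.633166 mg/mL = 22.78626 mL/hr
Volume infused so far = 22.78626 mL/hr × 9.8 hr = 223.3053 mL
Volume remaining = 398 − 223.3053 = 174.6947 mL
New rate:
2 mg/min × 60 min/hr = 120 mg/hr
Rate = 120 mg/hr ÷ 2.633166 mg/mL = 45.57252 mL/hr
Time remaining = 174.6947 mL ÷ 45.57252 mL/hr = 3.833333 hr

3.8 hours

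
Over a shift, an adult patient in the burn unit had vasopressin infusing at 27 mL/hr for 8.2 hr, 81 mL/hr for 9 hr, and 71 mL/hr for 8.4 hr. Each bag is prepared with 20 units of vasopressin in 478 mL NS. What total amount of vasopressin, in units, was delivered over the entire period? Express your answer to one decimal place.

Concentration = 20 units ÷ 478 mL = 0.041841 units/mL
Stage 1: 27 mL/hr × 8.2 hr = 221.4 mL → 221.4 mL × 0.041841 units/mL = 9.263598 units
Stage 2: 81 mL/hr × 9 hr = 729 mL → 729 mL × 0.041841 units/mL = 30.50209 units
Stage 3: 71 mL/hr × 8.4 hr = 596.4 mL → 596.4 mL × 0.041841 units/mL = 24.95397 units
Total = 9.263598 + 30.50209 + 24.95397 = 64.71967 units

64.7 units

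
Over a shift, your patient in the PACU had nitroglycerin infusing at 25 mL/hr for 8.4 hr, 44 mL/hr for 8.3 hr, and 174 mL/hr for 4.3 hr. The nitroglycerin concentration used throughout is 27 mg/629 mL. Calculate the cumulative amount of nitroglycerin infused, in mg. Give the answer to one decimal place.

Concentration = 27 mg ÷ 629 mL = 0.04292528 mg/mL
Stage 1: 25 mL/hr × 8.4 hr = 210 mL → 210 mL × 0.04292528 mg/mL = 9.014308 mg
Stage 2: 44 mL/hr × 8.3 hr = 365.2 mL → 365.2 mL × 0.04292528 mg/mL = 15.67631 mg
Stage 3: 174 mL/hr × 4.3 hr = 748.2 mL → 748.2 mL × 0.04292528 mg/mL = 32.11669 mg
Total = 9.014308 + 15.67631 + 32.11669 = 56.80731 mg

56.8 mg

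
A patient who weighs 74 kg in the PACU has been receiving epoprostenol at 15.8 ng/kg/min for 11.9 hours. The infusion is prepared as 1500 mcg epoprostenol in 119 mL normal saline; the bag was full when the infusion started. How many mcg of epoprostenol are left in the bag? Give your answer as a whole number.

Dose = 15.8 ng/kg/min × 74 kg = 1169.2 ng/min
1169.2 ng/min × 60 min/hr = 70152 ng/hr
Concentration = 1500 mcg ÷ 119 mL = 12.60504 mcg/mL = 12605.04 ng/mL
Rate = 70152 ng/hr ÷ 12605.04 ng/mL = 5.565392 mL/hr
Volume infused = 5.565392 mL/hr × 11.9 hr = 66.22816 mL
Volume remaining = 119 − 66.22816 = 52.77184 mL
Drug remaining = 52.77184 mL × 12605.04 ng/mL = 665191.2 ng = 665.1912 mcg

665 mcg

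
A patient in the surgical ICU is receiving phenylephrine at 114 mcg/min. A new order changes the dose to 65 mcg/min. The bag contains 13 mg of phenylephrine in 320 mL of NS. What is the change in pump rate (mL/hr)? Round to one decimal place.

72.4 mL/hr

At the current dose:
114 mcg/min × 60 min/hr = 6840 mcg/hr
Concentration = 13 mg ÷ 320 mL = 0.040625 mg/mL = 40.625 mcg/mL
Rate = 6840 mcg/hr ÷ 40.625 mcg/mL = 168.3692 mL/hr
At the new dose:
65 mcg/min × 60 min/hr = 3900 mcg/hr
Rate = 3900 mcg/hr ÷ 40.625 mcg/mL = 96 mL/hr
Change = 96 − 168.3692 = -72.36923 mL/hr → 72.36923 mL/hr decrease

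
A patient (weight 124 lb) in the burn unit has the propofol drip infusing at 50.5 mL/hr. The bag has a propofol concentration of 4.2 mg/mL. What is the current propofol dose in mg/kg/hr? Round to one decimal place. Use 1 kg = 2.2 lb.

3.8 mg/kg/hr

Weight = 124 lb ÷ 2.2 lb/kg = 56.36364 kg
Drug rate = 50.5 mL/hr × 4.2 mg/mL = 212.1 mg/hr
212.1 mg/hr ÷ 56.36364 kg = 3.763065 mg/kg/hr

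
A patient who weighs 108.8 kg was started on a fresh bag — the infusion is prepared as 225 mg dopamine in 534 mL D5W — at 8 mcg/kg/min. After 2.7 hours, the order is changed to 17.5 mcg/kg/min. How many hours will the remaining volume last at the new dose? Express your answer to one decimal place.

Initial rate:
Dose = 8 mcg/kg/min × 108.8 kg = 870.4 mcg/min
870.4 mcg/min × 60 min/hr = 52224 mcg/hr
Concentration = 225 mg ÷ 534 mL = 0.4213483 mg/mL = 421.3483 mcg/mL
Rate = 52224 mcg/hr ÷ 421.3483 mcg/mL = 123.945 mL/hr
Volume infused so far = 123.945 mL/hr × 2.7 hr = 334.6514 mL
Volume remaining = 534 − 334.6514 = 199.3486 mL
New rate:
Dose = 17.5 mcg/kg/min × 108.8 kg = 1904 mcg/min
1904 mcg/min × 60 min/hr = 114240 mcg/hr
Rate = 114240 mcg/hr ÷ 421.3483 mcg/mL = 271.1296 mL/hr
Time remaining = 199.3486 mL ÷ 271.1296 mL/hr = 0.7352521 hr

0.7 hours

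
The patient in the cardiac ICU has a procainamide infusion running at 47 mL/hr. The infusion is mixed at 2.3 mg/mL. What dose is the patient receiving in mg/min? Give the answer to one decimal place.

Drug rate = 47 mL/hr × 2.3 mg/mL = 108.1 mg/hr
108.1 mg/hr ÷ 60 min/hr = 1.801667 mg/min

1.8 mg/min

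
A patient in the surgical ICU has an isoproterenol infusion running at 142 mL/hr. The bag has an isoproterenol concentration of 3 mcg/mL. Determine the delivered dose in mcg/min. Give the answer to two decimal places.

Drug rate = 142 mL/hr × 3 mcg/mL = 426 mcg/hr
426 mcg/hr ÷ 60 min/hr = 7.1 mcg/min

7.10 mcg/min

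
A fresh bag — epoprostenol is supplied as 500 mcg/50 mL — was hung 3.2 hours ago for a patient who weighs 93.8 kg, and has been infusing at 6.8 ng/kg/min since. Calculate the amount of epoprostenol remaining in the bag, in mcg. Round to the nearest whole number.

378 mcg

Dose = 6.8 ng/kg/min × 93.8 kg = 637.84 ng/min
637.84 ng/min × 60 min/hr = 38270.4 ng/hr
Concentration = 500 mcg ÷ 50 mL = 10 mcg/mL = 10000 ng/mL
Rate = 38270.4 ng/hr ÷ 10000 ng/mL = 3.82704 mL/hr
Volume infused = 3.82704 mL/hr × 3.2 hr = 12.24653 mL
Volume remaining = 50 − 12.24653 = 37.75347 mL
Drug remaining = 37.75347 mL × 10000 ng/mL = 377534.7 ng = 377.5347 mcg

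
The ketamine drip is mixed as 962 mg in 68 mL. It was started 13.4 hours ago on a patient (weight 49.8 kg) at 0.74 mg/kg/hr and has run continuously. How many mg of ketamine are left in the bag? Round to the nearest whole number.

468 mg

Dose = 0.74 mg/kg/hr × 49.8 kg = 36.852 mg/hr
Concentration = 962 mg ÷ 68 mL = 14.14706 mg/mL
Rate = 36.852 mg/hr ÷ 14.14706 mg/mL = 2.604923 mL/hr
Volume infused = 2.604923 mL/hr × 13.4 hr = 34.90597 mL
Volume remaining = 68 − 34.90597 = 33.09403 mL
Drug remaining = 33.09403 mL × 14.14706 mg/mL = 468.1832 mg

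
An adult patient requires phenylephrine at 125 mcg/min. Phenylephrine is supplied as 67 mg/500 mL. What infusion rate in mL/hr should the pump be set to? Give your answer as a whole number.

56 mL/hr

125 mcg/min × 60 min/hr = 7500 mcg/hr
Concentration = 67 mg ÷ 500 mL = 0.134 mg/mL = 134 mcg/mL
Rate = 7500 mcg/hr ÷ 134 mcg/mL = 55.97015 mL/hr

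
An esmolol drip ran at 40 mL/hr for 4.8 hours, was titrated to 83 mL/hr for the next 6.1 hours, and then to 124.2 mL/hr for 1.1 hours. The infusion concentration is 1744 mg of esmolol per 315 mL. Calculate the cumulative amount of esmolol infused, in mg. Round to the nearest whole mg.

4623 mg

Concentration = 1744 mg ÷ 315 mL = 5.536508 mg/mL
Stage 1: 40 mL/hr × 4.8 hr = 192 mL → 192 mL × 5.536508 mg/mL = 1063.01 mg
Stage 2: 83 mL/hr × 6.1 hr = 506.3 mL → 506.3 mL × 5.536508 mg/mL = 2803.134 mg
Stage 3: 124.2 mL/hr × 1.1 hr = 136.62 mL → 136.62 mL × 5.536508 mg/mL = 756.3977 mg
Total = 1063.01 + 2803.134 + 756.3977 = 4622.541 mg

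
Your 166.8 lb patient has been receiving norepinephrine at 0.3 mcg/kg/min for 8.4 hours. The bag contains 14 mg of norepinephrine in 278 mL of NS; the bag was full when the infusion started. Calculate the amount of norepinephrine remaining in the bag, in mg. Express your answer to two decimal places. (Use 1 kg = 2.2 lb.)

Weight = 166.8 lb ÷ 2.2 lb/kg = 75.81818 kg
Dose = 0.3 mcg/kg/min × 75.81818 kg = 22.74545 mcg/min
22.74545 mcg/min × 60 min/hr = 1364.727 mcg/hr
Concentration = 14 mg ÷ 278 mL = 0.05035971 mg/mL = 50.35971 mcg/mL
Rate = 1364.727 mcg/hr ÷ 50.35971 mcg/mL = 27.09958 mL/hr
Volume infused = 27.09958 mL/hr × 8.4 hr = 227.6365 mL
Volume remaining = 278 − 227.6365 = 50.36349 mL
Drug remaining = 50.36349 mL × 50.35971 mcg/mL = 2536.291 mcg = 2.536291 mg

2.54 mg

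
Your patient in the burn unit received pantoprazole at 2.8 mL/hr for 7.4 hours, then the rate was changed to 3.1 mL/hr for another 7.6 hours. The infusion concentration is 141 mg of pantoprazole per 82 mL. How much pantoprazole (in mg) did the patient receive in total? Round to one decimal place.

76.1 mg

Concentration = 141 mg ÷ 82 mL = 1.719512 mg/mL
Stage 1: 2.8 mL/hr × 7.4 hr = 20.72 mL → 20.72 mL × 1.719512 mg/mL = 35.62829 mg
Stage 2: 3.1 mL/hr × 7.6 hr = 23.56 mL → 23.56 mL × 1.719512 mg/mL = 40.51171 mg
Total = 35.62829 + 40.51171 = 76.14 mg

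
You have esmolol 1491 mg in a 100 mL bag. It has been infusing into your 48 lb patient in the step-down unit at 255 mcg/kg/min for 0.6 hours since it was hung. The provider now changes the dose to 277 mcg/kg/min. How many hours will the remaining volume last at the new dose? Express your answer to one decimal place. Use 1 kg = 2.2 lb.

3.6 hours

Initial rate:
Weight = 48 lb ÷ 2.2 lb/kg = 21.81818 kg
Dose = 255 mcg/kg/min × 21.81818 kg = 5563.636 mcg/min
5563.636 mcg/min × 60 min/hr = 333818.2 mcg/hr
Concentration = 1491 mg ÷ 100 mL = 14.91 mg/mL = 14910 mcg/mL
Rate = 333818.2 mcg/hr ÷ 14910 mcg/mL = 22.38888 mL/hr
Volume infused so far = 22.38888 mL/hr × 0.6 hr = 13.43333 mL
Volume remaining = 100 − 13.43333 = 86.56667 mL
New rate:
Dose = 277 mcg/kg/min × 21.81818 kg = 6043.636 mcg/min
6043.636 mcg/min × 60 min/hr = 362618.2 mcg/hr
Rate = 362618.2 mcg/hr ÷ 14910 mcg/mL = 24.32047 mL/hr
Time remaining = 86.56667 mL ÷ 24.32047 mL/hr = 3.559416 hr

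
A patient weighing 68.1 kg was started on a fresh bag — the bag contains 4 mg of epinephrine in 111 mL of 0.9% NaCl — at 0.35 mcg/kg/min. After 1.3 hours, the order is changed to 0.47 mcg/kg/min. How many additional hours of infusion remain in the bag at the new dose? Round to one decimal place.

1.1 hours

Initial rate:
Dose = 0.35 mcg/kg/min × 68.1 kg = 23.835 mcg/min
23.835 mcg/min × 60 min/hr = 1430.1 mcg/hr
Concentration = 4 mg ÷ 111 mL = 0.03603604 mg/mL = 36.03604 mcg/mL
Rate = 1430.1 mcg/hr ÷ 36.03604 mcg/mL = 39.68527 mL/hr
Volume infused so far = 39.68527 mL/hr × 1.3 hr = 51.59086 mL
Volume remaining = 111 − 51.59086 = 59.40914 mL
New rate:
Dose = 0.47 mcg/kg/min × 68.1 kg = 32.007 mcg/min
32.007 mcg/min × 60 min/hr = 1920.42 mcg/hr
Rate = 1920.42 mcg/hr ÷ 36.03604 mcg/mL = 53.29165 mL/hr
Time remaining = 59.40914 mL ÷ 53.29165 mL/hr = 1.114793 hr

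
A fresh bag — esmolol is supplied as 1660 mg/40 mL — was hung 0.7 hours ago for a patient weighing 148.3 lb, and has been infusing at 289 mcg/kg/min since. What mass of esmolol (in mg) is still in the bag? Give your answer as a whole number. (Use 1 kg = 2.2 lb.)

Weight = 148.3 lb ÷ 2.2 lb/kg = 67.40909 kg
Dose = 289 mcg/kg/min × 67.40909 kg = 19481.23 mcg/min
19481.23 mcg/min × 60 min/hr = 1168874 mcg/hr
Concentration = 1660 mg ÷ 40 mL = 41.5 mg/mL = 41500 mcg/mL
Rate = 1168874 mcg/hr ÷ 41500 mcg/mL = 28.16563 mL/hr
Volume infused = 28.16563 mL/hr × 0.7 hr = 19.71594 mL
Volume remaining = 40 − 19.71594 = 20.28406 mL
Drug remaining = 20.28406 mL × 41500 mcg/mL = 841788.5 mcg = 841.7885 mg

842 mg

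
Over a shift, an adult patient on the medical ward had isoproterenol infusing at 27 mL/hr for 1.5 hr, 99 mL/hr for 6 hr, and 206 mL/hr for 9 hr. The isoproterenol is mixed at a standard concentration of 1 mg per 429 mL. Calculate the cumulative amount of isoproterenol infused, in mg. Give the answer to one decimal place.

Concentration = 1 mg ÷ 429 mL = 0.002331002 mg/mL
Stage 1: 27 mL/hr × 1.5 hr = 40.5 mL → 40.5 mL × 0.002331002 mg/mL = 0.09440559 mg
Stage 2: 99 mL/hr × 6 hr = 594 mL → 594 mL × 0.002331002 mg/mL = 1.384615 mg
Stage 3: 206 mL/hr × 9 hr = 1854 mL → 1854 mL × 0.002331002 mg/mL = 4.321678 mg
Total = 0.09440559 + 1.384615 + 4.321678 = 5.800699 mg

5.8 mg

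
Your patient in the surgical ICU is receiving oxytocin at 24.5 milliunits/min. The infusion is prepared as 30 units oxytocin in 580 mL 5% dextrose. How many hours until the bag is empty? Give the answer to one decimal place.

20.4 hours

24.5 milliunits/min × 60 min/hr = 1470 milliunits/hr
Concentration = 30 units ÷ 580 mL = 0.05172414 units/mL = 51.72414 milliunits/mL
Rate = 1470 milliunits/hr ÷ 51.72414 milliunits/mL = 28.42 mL/hr
Duration = 580 mL ÷ 28.42 mL/hr = 20.40816 hr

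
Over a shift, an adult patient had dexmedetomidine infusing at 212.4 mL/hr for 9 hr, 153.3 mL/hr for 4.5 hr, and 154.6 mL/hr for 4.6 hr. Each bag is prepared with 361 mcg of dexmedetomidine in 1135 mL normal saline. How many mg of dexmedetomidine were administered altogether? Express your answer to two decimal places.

Concentration = 361 mcg ÷ 1135 mL = 0.3180617 mcg/mL
Stage 1: 212.4 mL/hr × 9 hr = 1911.6 mL → 1911.6 mL × 0.3180617 mcg/mL = 608.0067 mcg
Stage 2: 153.3 mL/hr × 4.5 hr = 689.85 mL → 689.85 mL × 0.3180617 mcg/mL = 219.4148 mcg
Stage 3: 154.6 mL/hr × 4.6 hr = 711.16 mL → 711.16 mL × 0.3180617 mcg/mL = 226.1927 mcg
Total = 608.0067 + 219.4148 + 226.1927 = 1053.614 mcg = 1.053614 mg

1.05 mg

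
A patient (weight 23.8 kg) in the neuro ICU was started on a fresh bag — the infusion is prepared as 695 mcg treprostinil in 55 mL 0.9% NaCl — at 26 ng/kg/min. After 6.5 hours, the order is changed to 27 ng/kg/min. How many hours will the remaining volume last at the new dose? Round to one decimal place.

11.8 hours

Initial rate:
Dose = 26 ng/kg/min × 23.8 kg = 618.8 ng/min
618.8 ng/min × 60 min/hr = 37128 ng/hr
Concentration = 695 mcg ÷ 55 mL = 12.63636 mcg/mL = 12636.36 ng/mL
Rate = 37128 ng/hr ÷ 12636.36 ng/mL = 2.938187 mL/hr
Volume infused so far = 2.938187 mL/hr × 6.5 hr = 19.09822 mL
Volume remaining = 55 − 19.09822 = 35.90178 mL
New rate:
Dose = 27 ng/kg/min × 23.8 kg = 642.6 ng/min
642.6 ng/min × 60 min/hr = 38556 ng/hr
Rate = 38556 ng/hr ÷ 12636.36 ng/mL = 3.051194 mL/hr
Time remaining = 35.90178 mL ÷ 3.051194 mL/hr = 11.76647 hr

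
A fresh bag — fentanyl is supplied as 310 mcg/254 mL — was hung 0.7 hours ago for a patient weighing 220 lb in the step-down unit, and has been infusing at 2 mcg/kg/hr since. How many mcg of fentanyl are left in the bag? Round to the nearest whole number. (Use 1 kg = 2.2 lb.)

170 mcg

Weight = 220 lb ÷ 2.2 lb/kg = 100 kg
Dose = 2 mcg/kg/hr × 100 kg = 200 mcg/hr
Concentration = 310 mcg ÷ 254 mL = 1.220472 mcg/mL
Rate = 200 mcg/hr ÷ 1.220472 mcg/mL = 163.871 mL/hr
Volume infused = 163.871 mL/hr × 0.7 hr = 114.7097 mL
Volume remaining = 254 − 114.7097 = 139.2903 mL
Drug remaining = 139.2903 mL × 1.220472 mcg/mL = 170 mcg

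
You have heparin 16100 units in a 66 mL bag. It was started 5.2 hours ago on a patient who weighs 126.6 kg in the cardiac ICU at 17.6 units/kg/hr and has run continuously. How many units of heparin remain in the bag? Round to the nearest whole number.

4514 units

Dose = 17.6 units/kg/hr × 126.6 kg = 2228.16 units/hr
Concentration = 16100 units ÷ 66 mL = 243.9394 units/mL
Rate = 2228.16 units/hr ÷ 243.9394 units/mL = 9.134072 mL/hr
Volume infused = 9.134072 mL/hr × 5.2 hr = 47.49717 mL
Volume remaining = 66 − 47.49717 = 18.50283 mL
Drug remaining = 18.50283 mL × 243.9394 units/mL = 4513.568 units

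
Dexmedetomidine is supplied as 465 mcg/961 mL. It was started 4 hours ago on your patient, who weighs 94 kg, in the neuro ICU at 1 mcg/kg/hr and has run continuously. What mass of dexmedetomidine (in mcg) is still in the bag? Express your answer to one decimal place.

89.0 mcg

Dose = 1 mcg/kg/hr × 94 kg = 94 mcg/hr
Concentration = 465 mcg ÷ 961 mL = 0.483871 mcg/mL
Rate = 94 mcg/hr ÷ 0.483871 mcg/mL = 194.2667 mL/hr
Volume infused = 194.2667 mL/hr × 4 hr = 777.0667 mL
Volume remaining = 961 − 777.0667 = 183.9333 mL
Drug remaining = 183.9333 mL × 0.483871 mcg/mL = 89 mcg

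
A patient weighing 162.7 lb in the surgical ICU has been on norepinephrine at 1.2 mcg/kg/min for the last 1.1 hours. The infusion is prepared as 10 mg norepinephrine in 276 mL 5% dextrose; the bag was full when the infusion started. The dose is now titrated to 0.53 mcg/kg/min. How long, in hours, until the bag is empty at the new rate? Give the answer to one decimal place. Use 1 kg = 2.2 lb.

Initial rate:
Weight = 162.7 lb ÷ 2.2 lb/kg = 73.95455 kg
Dose = 1.2 mcg/kg/min × 73.95455 kg = 88.74545 mcg/min
88.74545 mcg/min × 60 min/hr = 5324.727 mcg/hr
Concentration = 10 mg ÷ 276 mL = 0.03623188 mg/mL = 36.23188 mcg/mL
Rate = 5324.727 mcg/hr ÷ 36.23188 mcg/mL = 146.9625 mL/hr
Volume infused so far = 146.9625 mL/hr × 1.1 hr = 161.6587 mL
Volume remaining = 276 − 161.6587 = 114.3413 mL
New rate:
Dose = 0.53 mcg/kg/min × 73.95455 kg = 39.19591 mcg/min
39.19591 mcg/min × 60 min/hr = 2351.755 mcg/hr
Rate = 2351.755 mcg/hr ÷ 36.23188 mcg/mL = 64.90843 mL/hr
Time remaining = 114.3413 mL ÷ 64.90843 mL/hr = 1.761578 hr

1.8 hours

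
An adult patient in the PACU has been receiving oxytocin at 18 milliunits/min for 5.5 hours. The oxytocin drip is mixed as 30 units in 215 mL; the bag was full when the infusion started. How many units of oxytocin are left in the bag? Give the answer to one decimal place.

18 milliunits/min × 60 min/hr = 1080 milliunits/hr
Concentration = 30 units ÷ 215 mL = 0.1395349 units/mL = 139.5349 milliunits/mL
Rate = 1080 milliunits/hr ÷ 139.5349 milliunits/mL = 7.74 mL/hr
Volume infused = 7.74 mL/hr × 5.5 hr = 42.57 mL
Volume remaining = 215 − 42.57 = 172.43 mL
Drug remaining = 172.43 mL × 139.5349 milliunits/mL = 24060 milliunits = 24.06 units

24.1 units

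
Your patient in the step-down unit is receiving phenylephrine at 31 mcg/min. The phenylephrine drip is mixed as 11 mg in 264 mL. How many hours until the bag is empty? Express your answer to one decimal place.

31 mcg/min × 60 min/hr = 1860 mcg/hr
Concentration = 11 mg ÷ 264 mL = 0.04166667 mg/mL = 41.66667 mcg/mL
Rate = 1860 mcg/hr ÷ 41.66667 mcg/mL = 44.64 mL/hr
Duration = 264 mL ÷ 44.64 mL/hr = 5.913978 hr

5.9 hours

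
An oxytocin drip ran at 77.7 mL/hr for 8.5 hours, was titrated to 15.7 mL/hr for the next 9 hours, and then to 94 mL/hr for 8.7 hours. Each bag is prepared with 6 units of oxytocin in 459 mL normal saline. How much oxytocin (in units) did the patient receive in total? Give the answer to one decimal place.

21.2 units

Concentration = 6 units ÷ 459 mL = 0.0130719 units/mL
Stage 1: 77.7 mL/hr × 8.5 hr = 660.45 mL → 660.45 mL × 0.0130719 units/mL = 8.633333 units
Stage 2: 15.7 mL/hr × 9 hr = 141.3 mL → 141.3 mL × 0.0130719 units/mL = 1.847059 units
Stage 3: 94 mL/hr × 8.7 hr = 817.8 mL → 817.8 mL × 0.0130719 units/mL = 10.6902 units
Total = 8.633333 + 1.847059 + 10.6902 = 21.17059 units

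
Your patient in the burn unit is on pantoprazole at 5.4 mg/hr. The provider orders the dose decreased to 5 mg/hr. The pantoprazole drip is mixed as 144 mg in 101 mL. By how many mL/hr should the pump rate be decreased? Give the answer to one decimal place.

At the current dose:
Concentration = 144 mg ÷ 101 mL = 1.425743 mg/mL
Rate = 5.4 mg/hr ÷ 1.425743 mg/mL = 3.7875 mL/hr
At the new dose:
Rate = 5 mg/hr ÷ 1.425743 mg/mL = 3.506944 mL/hr
Change = 3.506944 − 3.7875 = -0.2805556 mL/hr → 0.2805556 mL/hr decrease

0.3 mL/hr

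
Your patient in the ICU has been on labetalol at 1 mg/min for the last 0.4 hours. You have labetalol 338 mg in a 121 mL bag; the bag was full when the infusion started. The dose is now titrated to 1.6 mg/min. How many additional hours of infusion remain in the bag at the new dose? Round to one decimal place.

Initial rate:
1 mg/min × 60 min/hr = 60 mg/hr
Concentration = 338 mg ÷ 121 mL = 2.793388 mg/mL
Rate = 60 mg/hr ÷ 2.793388 mg/mL = 21.47929 mL/hr
Volume infused so far = 21.47929 mL/hr × 0.4 hr = 8.591716 mL
Volume remaining = 121 − 8.591716 = 112.4083 mL
New rate:
1.6 mg/min × 60 min/hr = 96 mg/hr
Rate = 96 mg/hr ÷ 2.793388 mg/mL = 34.36686 mL/hr
Time remaining = 112.4083 mL ÷ 34.36686 mL/hr = 3.270833 hr

3.3 hours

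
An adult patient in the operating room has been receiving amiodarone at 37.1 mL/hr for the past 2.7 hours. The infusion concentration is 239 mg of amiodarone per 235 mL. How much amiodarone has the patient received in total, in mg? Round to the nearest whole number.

102 mg

Concentration = 239 mg ÷ 235 mL = 1.017021 mg/mL
Drug rate = 37.1 mL/hr × 1.017021 mg/mL = 37.73149 mg/hr
Total = 37.73149 mg/hr × 2.7 hr = 101.875 mg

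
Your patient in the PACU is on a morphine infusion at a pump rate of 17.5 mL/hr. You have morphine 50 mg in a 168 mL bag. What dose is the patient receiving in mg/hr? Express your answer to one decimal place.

5.2 mg/hr

Concentration = 50 mg ÷ 168 mL = 0.297619 mg/mL
Drug rate = 17.5 mL/hr × 0.297619 mg/mL = 5.208333 mg/hr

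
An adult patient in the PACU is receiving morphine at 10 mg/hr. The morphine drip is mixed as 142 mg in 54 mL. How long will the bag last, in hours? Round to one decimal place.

Concentration = 142 mg ÷ 54 mL = 2.62963 mg/mL
Rate = 10 mg/hr ÷ 2.62963 mg/mL = 3.802817 mL/hr
Duration = 54 mL ÷ 3.802817 mL/hr = 14.2 hr

14.2 hours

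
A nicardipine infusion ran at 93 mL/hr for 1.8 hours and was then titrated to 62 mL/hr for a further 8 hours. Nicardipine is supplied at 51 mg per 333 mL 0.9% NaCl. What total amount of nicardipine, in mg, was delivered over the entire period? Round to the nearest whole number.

Concentration = 51 mg ÷ 333 mL = 0.1531532 mg/mL
Stage 1: 93 mL/hr × 1.8 hr = 167.4 mL → 167.4 mL × 0.1531532 mg/mL = 25.63784 mg
Stage 2: 62 mL/hr × 8 hr = 496 mL → 496 mL × 0.1531532 mg/mL = 75.96396 mg
Total = 25.63784 + 75.96396 = 101.6018 mg

102 mg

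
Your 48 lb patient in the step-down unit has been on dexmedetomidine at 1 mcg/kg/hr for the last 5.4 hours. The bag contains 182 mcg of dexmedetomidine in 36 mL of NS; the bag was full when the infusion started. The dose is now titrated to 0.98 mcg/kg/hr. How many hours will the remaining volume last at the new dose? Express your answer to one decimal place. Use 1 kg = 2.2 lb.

Initial rate:
Weight = 48 lb ÷ 2.2 lb/kg = 21.81818 kg
Dose = 1 mcg/kg/hr × 21.81818 kg = 21.81818 mcg/hr
Concentration = 182 mcg ÷ 36 mL = 5.055556 mcg/mL
Rate = 21.81818 mcg/hr ÷ 5.055556 mcg/mL = 4.315684 mL/hr
Volume infused so far = 4.315684 mL/hr × 5.4 hr = 23.3047 mL
Volume remaining = 36 − 23.3047 = 12.6953 mL
New rate:
Dose = 0.98 mcg/kg/hr × 21.81818 kg = 21.38182 mcg/hr
Rate = 21.38182 mcg/hr ÷ 5.055556 mcg/mL = 4.229371 mL/hr
Time remaining = 12.6953 mL ÷ 4.229371 mL/hr = 3.001701 hr

3.0 hours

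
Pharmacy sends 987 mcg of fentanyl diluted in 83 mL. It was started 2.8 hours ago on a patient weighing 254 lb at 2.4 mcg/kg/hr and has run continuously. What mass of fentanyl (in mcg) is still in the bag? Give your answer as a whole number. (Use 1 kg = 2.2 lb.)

211 mcg

Weight = 254 lb ÷ 2.2 lb/kg = 115.4545 kg
Dose = 2.4 mcg/kg/hr × 115.4545 kg = 277.0909 mcg/hr
Concentration = 987 mcg ÷ 83 mL = 11.89157 mcg/mL
Rate = 277.0909 mcg/hr ÷ 11.89157 mcg/mL = 23.30146 mL/hr
Volume infused = 23.30146 mL/hr × 2.8 hr = 65.2441 mL
Volume remaining = 83 − 65.2441 = 17.7559 mL
Drug remaining = 17.7559 mL × 11.89157 mcg/mL = 211.1455 mcg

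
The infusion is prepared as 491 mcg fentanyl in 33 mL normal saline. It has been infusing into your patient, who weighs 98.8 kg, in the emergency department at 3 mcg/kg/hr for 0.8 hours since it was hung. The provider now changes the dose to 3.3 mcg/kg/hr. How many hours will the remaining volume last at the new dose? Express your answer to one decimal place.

Initial rate:
Dose = 3 mcg/kg/hr × 98.8 kg = 296.4 mcg/hr
Concentration = 491 mcg ÷ 33 mL = 14.87879 mcg/mL
Rate = 296.4 mcg/hr ÷ 14.87879 mcg/mL = 19.92098 mL/hr
Volume infused so far = 19.92098 mL/hr × 0.8 hr = 15.93678 mL
Volume remaining = 33 − 15.93678 = 17.06322 mL
New rate:
Dose = 3.3 mcg/kg/hr × 98.8 kg = 326.04 mcg/hr
Rate = 326.04 mcg/hr ÷ 14.87879 mcg/mL = 21.91308 mL/hr
Time remaining = 17.06322 mL ÷ 21.91308 mL/hr = 0.7786775 hr

0.8 hours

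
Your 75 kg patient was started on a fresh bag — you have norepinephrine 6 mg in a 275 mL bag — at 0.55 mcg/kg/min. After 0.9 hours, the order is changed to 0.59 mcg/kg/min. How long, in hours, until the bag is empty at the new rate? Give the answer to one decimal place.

Initial rate:
Dose = 0.55 mcg/kg/min × 75 kg = 41.25 mcg/min
41.25 mcg/min × 60 min/hr = 2475 mcg/hr
Concentration = 6 mg ÷ 275 mL = 0.02181818 mg/mL = 21.81818 mcg/mL
Rate = 2475 mcg/hr ÷ 21.81818 mcg/mL = 113.4375 mL/hr
Volume infused so far = 113.4375 mL/hr × 0.9 hr = 102.0938 mL
Volume remaining = 275 − 102.0938 = 172.9062 mL
New rate:
Dose = 0.59 mcg/kg/min × 75 kg = 44.25 mcg/min
44.25 mcg/min × 60 min/hr = 2655 mcg/hr
Rate = 2655 mcg/hr ÷ 21.81818 mcg/mL = 121.6875 mL/hr
Time remaining = 172.9062 mL ÷ 121.6875 mL/hr = 1.420904 hr

1.4 hours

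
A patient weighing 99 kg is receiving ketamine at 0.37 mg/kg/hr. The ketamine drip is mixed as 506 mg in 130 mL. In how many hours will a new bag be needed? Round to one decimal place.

13.8 hours

Dose = 0.37 mg/kg/hr × 99 kg = 36.63 mg/hr
Concentration = 506 mg ÷ 130 mL = 3.892308 mg/mL
Rate = 36.63 mg/hr ÷ 3.892308 mg/mL = 9.41087 mL/hr
Duration = 130 mL ÷ 9.41087 mL/hr = 13.81381 hr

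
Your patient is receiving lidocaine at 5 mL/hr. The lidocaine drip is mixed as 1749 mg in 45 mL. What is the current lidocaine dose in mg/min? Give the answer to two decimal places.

Concentration = 1749 mg ÷ 45 mL = 38.86667 mg/mL
Drug rate = 5 mL/hr × 38.86667 mg/mL = 194.3333 mg/hr
194.3333 mg/hr ÷ 60 min/hr = 3.238889 mg/min

3.24 mg/min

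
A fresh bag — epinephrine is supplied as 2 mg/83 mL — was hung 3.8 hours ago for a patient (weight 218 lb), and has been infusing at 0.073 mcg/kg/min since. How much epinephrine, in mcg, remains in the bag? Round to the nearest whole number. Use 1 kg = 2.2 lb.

351 mcg

Weight = 218 lb ÷ 2.2 lb/kg = 99.09091 kg
Dose = 0.073 mcg/kg/min × 99.09091 kg = 7.233636 mcg/min
7.233636 mcg/min × 60 min/hr = 434.0182 mcg/hr
Concentration = 2 mg ÷ 83 mL = 0.02409639 mg/mL = 24.09639 mcg/mL
Rate = 434.0182 mcg/hr ÷ 24.09639 mcg/mL = 18.01175 mL/hr
Volume infused = 18.01175 mL/hr × 3.8 hr = 68.44467 mL
Volume remaining = 83 − 68.44467 = 14.55533 mL
Drug remaining = 14.55533 mL × 24.09639 mcg/mL = 350.7309 mcg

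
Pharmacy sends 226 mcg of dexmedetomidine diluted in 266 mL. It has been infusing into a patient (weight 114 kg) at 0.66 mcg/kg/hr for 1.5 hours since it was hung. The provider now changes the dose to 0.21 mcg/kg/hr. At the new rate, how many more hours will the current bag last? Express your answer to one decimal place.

Initial rate:
Dose = 0.66 mcg/kg/hr × 114 kg = 75.24 mcg/hr
Concentration = 226 mcg ÷ 266 mL = 0.8496241 mcg/mL
Rate = 75.24 mcg/hr ÷ 0.8496241 mcg/mL = 88.55681 mL/hr
Volume infused so far = 88.55681 mL/hr × 1.5 hr = 132.8352 mL
Volume remaining = 266 − 132.8352 = 133.1648 mL
New rate:
Dose = 0.21 mcg/kg/hr × 114 kg = 23.94 mcg/hr
Rate = 23.94 mcg/hr ÷ 0.8496241 mcg/mL = 28.17717 mL/hr
Time remaining = 133.1648 mL ÷ 28.17717 mL/hr = 4.725982 hr

4.7 hours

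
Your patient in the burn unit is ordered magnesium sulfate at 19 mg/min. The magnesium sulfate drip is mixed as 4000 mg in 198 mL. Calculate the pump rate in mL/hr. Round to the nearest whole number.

19 mg/min × 60 min/hr = 1140 mg/hr
Concentration = 4000 mg ÷ 198 mL = 20.20202 mg/mL
Rate = 1140 mg/hr ÷ 20.20202 mg/mL = 56.43 mL/hr

56 mL/hr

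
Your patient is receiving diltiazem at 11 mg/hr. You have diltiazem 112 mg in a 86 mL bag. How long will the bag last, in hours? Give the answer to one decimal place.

10.2 hours

Concentration = 112 mg ÷ 86 mL = 1.302326 mg/mL
Rate = 11 mg/hr ÷ 1.302326 mg/mL = 8.446429 mL/hr
Duration = 86 mL ÷ 8.446429 mL/hr = 10.18182 hr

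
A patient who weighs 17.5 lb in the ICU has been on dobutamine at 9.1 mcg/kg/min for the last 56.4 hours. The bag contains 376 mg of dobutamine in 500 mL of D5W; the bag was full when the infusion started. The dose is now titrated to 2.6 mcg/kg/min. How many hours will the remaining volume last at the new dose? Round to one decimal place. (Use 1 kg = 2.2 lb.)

105.6 hours

Initial rate:
Weight = 17.5 lb ÷ 2.2 lb/kg = 7.954545 kg
Dose = 9.1 mcg/kg/min × 7.954545 kg = 72.38636 mcg/min
72.38636 mcg/min × 60 min/hr = 4343.182 mcg/hr
Concentration = 376 mg ÷ 500 mL = 0.752 mg/mL = 752 mcg/mL
Rate = 4343.182 mcg/hr ÷ 752 mcg/mL = 5.775508 mL/hr
Volume infused so far = 5.775508 mL/hr × 56.4 hr = 325.7386 mL
Volume remaining = 500 − 325.7386 = 174.2614 mL
New rate:
Dose = 2.6 mcg/kg/min × 7.954545 kg = 20.68182 mcg/min
20.68182 mcg/min × 60 min/hr = 1240.909 mcg/hr
Rate = 1240.909 mcg/hr ÷ 752 mcg/mL = 1.650145 mL/hr
Time remaining = 174.2614 mL ÷ 1.650145 mL/hr = 105.6037 hr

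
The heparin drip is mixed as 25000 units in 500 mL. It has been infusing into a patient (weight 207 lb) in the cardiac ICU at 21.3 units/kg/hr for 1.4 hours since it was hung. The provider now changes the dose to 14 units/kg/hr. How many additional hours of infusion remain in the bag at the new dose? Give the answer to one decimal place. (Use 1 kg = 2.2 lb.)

Initial rate:
Weight = 207 lb ÷ 2.2 lb/kg = 94.09091 kg
Dose = 21.3 units/kg/hr × 94.09091 kg = 2004.136 units/hr
Concentration = 25000 units ÷ 500 mL = 50 units/mL
Rate = 2004.136 units/hr ÷ 50 units/mL = 40.08273 mL/hr
Volume infused so far = 40.08273 mL/hr × 1.4 hr = 56.11582 mL
Volume remaining = 500 − 56.11582 = 443.8842 mL
New rate:
Dose = 14 units/kg/hr × 94.09091 kg = 1317.273 units/hr
Rate = 1317.273 units/hr ÷ 50 units/mL = 26.34545 mL/hr
Time remaining = 443.8842 mL ÷ 26.34545 mL/hr = 16.84861 hr

16.8 hours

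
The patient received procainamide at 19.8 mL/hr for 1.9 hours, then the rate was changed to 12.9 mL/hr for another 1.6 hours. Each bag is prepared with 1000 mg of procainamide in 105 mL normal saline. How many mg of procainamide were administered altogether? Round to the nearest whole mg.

555 mg

Concentration = 1000 mg ÷ 105 mL = 9.52381 mg/mL
Stage 1: 19.8 mL/hr × 1.9 hr = 37.62 mL → 37.62 mL × 9.52381 mg/mL = 358.2857 mg
Stage 2: 12.9 mL/hr × 1.6 hr = 20.64 mL → 20.64 mL × 9.52381 mg/mL = 196.5714 mg
Total = 358.2857 + 196.5714 = 554.8571 mg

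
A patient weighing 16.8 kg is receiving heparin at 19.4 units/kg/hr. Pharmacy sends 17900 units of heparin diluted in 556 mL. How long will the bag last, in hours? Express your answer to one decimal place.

54.9 hours

Dose = 19.4 units/kg/hr × 16.8 kg = 325.92 units/hr
Concentration = 17900 units ÷ 556 mL = 32.19424 units/mL
Rate = 325.92 units/hr ÷ 32.19424 units/mL = 10.12355 mL/hr
Duration = 556 mL ÷ 10.12355 mL/hr = 54.92145 hr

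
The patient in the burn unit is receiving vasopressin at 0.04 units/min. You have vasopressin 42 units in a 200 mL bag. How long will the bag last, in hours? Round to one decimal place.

0.04 units/min × 60 min/hr = 2.4 units/hr
Concentration = 42 units ÷ 200 mL = 0.21 units/mL
Rate = 2.4 units/hr ÷ 0.21 units/mL = 11.42857 mL/hr
Duration = 200 mL ÷ 11.42857 mL/hr = 17.5 hr

17.5 hours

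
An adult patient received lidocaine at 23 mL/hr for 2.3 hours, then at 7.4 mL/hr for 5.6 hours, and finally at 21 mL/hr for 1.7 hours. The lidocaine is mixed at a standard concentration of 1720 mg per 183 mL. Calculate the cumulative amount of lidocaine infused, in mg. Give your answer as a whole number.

1222 mg

Concentration = 1720 mg ÷ 183 mL = 9.398907 mg/mL
Stage 1: 23 mL/hr × 2.3 hr = 52.9 mL → 52.9 mL × 9.398907 mg/mL = 497.2022 mg
Stage 2: 7.4 mL/hr × 5.6 hr = 41.44 mL → 41.44 mL × 9.398907 mg/mL = 389.4907 mg
Stage 3: 21 mL/hr × 1.7 hr = 35.7 mL → 35.7 mL × 9.398907 mg/mL = 335.541 mg
Total = 497.2022 + 389.4907 + 335.541 = 1222.234 mg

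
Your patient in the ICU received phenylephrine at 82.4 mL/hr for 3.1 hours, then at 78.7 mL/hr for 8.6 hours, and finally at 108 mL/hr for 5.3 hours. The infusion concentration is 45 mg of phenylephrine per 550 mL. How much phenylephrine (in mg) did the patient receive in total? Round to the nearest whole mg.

Concentration = 45 mg ÷ 550 mL = 0.08181818 mg/mL
Stage 1: 82.4 mL/hr × 3.1 hr = 255.44 mL → 255.44 mL × 0.08181818 mg/mL = 20.89964 mg
Stage 2: 78.7 mL/hr × 8.6 hr = 676.82 mL → 676.82 mL × 0.08181818 mg/mL = 55.37618 mg
Stage 3: 108 mL/hr × 5.3 hr = 572.4 mL → 572.4 mL × 0.08181818 mg/mL = 46.83273 mg
Total = 20.89964 + 55.37618 + 46.83273 = 123.1085 mg

123 mg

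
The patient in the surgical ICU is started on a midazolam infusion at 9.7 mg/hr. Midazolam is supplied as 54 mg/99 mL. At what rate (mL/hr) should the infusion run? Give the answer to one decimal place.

Concentration = 54 mg ÷ 99 mL = 0.5454545 mg/mL
Rate = 9.7 mg/hr ÷ 0.5454545 mg/mL = 17.78333 mL/hr

17.8 mL/hr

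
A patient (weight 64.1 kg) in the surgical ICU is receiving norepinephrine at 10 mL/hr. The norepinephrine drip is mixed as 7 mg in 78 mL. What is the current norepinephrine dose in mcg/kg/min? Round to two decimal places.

Concentration = 7 mg ÷ 78 mL = 0.08974359 mg/mL = 89.74359 mcg/mL
Drug rate = 10 mL/hr × 89.74359 mcg/mL = 897.4359 mcg/hr
897.4359 mcg/hr ÷ 60 min/hr = 14.95726 mcg/min
14.95726 mcg/min ÷ 64.1 kg = 0.2333427 mcg/kg/min

0.23 mcg/kg/min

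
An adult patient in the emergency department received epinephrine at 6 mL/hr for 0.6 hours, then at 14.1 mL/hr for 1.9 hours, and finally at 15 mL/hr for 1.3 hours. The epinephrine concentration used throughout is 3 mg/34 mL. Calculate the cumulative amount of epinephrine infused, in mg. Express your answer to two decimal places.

4.40 mg

Concentration = 3 mg ÷ 34 mL = 0.08823529 mg/mL
Stage 1: 6 mL/hr × 0.6 hr = 3.6 mL → 3.6 mL × 0.08823529 mg/mL = 0.3176471 mg
Stage 2: 14.1 mL/hr × 1.9 hr = 26.79 mL → 26.79 mL × 0.08823529 mg/mL = 2.363824 mg
Stage 3: 15 mL/hr × 1.3 hr = 19.5 mL → 19.5 mL × 0.08823529 mg/mL = 1.720588 mg
Total = 0.3176471 + 2.363824 + 1.720588 = 4.402059 mg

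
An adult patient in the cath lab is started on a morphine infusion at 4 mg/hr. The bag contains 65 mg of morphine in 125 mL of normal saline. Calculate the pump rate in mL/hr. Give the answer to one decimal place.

Concentration = 65 mg ÷ 125 mL = 0.52 mg/mL
Rate = 4 mg/hr ÷ 0.52 mg/mL = 7.692308 mL/hr

7.7 mL/hr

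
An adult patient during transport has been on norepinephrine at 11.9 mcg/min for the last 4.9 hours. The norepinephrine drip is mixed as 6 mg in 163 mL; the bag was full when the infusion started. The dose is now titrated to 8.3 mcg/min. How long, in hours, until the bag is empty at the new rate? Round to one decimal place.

5.0 hours

Initial rate:
11.9 mcg/min × 60 min/hr = 714 mcg/hr
Concentration = 6 mg ÷ 163 mL = 0.03680982 mg/mL = 36.80982 mcg/mL
Rate = 714 mcg/hr ÷ 36.80982 mcg/mL = 19.397 mL/hr
Volume infused so far = 19.397 mL/hr × 4.9 hr = 95.0453 mL
Volume remaining = 163 − 95.0453 = 67.9547 mL
New rate:
8.3 mcg/min × 60 min/hr = 498 mcg/hr
Rate = 498 mcg/hr ÷ 36.80982 mcg/mL = 13.529 mL/hr
Time remaining = 67.9547 mL ÷ 13.529 mL/hr = 5.022892 hr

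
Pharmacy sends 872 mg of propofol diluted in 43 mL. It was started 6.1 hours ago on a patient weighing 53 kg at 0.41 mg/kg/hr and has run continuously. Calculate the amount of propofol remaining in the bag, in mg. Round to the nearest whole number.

739 mg

Dose = 0.41 mg/kg/hr × 53 kg = 21.73 mg/hr
Concentration = 872 mg ÷ 43 mL = 20.27907 mg/mL
Rate = 21.73 mg/hr ÷ 20.27907 mg/mL = 1.071548 mL/hr
Volume infused = 1.071548 mL/hr × 6.1 hr = 6.536444 mL
Volume remaining = 43 − 6.536444 = 36.46356 mL
Drug remaining = 36.46356 mL × 20.27907 mg/mL = 739.447 mg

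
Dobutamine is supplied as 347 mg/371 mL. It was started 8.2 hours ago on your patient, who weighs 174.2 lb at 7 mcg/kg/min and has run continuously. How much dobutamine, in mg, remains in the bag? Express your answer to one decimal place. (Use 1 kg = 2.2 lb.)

Weight = 174.2 lb ÷ 2.2 lb/kg = 79.18182 kg
Dose = 7 mcg/kg/min × 79.18182 kg = 554.2727 mcg/min
554.2727 mcg/min × 60 min/hr = 33256.36 mcg/hr
Concentration = 347 mg ÷ 371 mL = 0.93531 mg/mL = 935.31 mcg/mL
Rate = 33256.36 mcg/hr ÷ 935.31 mcg/mL = 35.55652 mL/hr
Volume infused = 35.55652 mL/hr × 8.2 hr = 291.5634 mL
Volume remaining = 371 − 291.5634 = 79.43657 mL
Drug remaining = 79.43657 mL × 935.31 mcg/mL = 74297.82 mcg = 74.29782 mg

74.3 mg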